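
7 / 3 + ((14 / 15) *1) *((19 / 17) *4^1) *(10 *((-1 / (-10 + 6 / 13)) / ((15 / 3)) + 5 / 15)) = 405923 / 23715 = 17.12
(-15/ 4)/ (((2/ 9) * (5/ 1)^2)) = -27/ 40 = -0.68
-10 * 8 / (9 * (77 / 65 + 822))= -5200 / 481563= -0.01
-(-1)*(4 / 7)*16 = 64 / 7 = 9.14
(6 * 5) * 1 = 30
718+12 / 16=2875 / 4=718.75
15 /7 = 2.14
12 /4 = 3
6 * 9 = 54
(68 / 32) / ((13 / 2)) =17 / 52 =0.33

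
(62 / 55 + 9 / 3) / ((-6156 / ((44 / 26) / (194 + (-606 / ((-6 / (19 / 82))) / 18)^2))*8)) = -381587 / 526512986675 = -0.00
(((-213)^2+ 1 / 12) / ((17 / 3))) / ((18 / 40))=2722145 / 153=17791.80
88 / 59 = 1.49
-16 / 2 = -8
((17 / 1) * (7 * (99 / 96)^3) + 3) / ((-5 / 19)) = -83121333 / 163840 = -507.33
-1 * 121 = -121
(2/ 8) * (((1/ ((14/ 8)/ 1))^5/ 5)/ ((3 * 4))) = 64/ 252105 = 0.00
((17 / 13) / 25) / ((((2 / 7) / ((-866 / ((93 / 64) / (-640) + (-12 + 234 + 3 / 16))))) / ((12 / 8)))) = -30150656 / 28168855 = -1.07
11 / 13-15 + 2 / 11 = -13.97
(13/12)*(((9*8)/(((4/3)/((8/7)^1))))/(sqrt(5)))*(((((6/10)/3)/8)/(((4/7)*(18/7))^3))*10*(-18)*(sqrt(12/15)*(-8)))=218491/720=303.46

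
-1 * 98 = -98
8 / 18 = 4 / 9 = 0.44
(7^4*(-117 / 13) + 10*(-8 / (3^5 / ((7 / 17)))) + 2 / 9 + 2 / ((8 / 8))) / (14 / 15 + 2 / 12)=-892581590 / 45441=-19642.65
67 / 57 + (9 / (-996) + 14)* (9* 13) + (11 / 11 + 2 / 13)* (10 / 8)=201675781 / 123006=1639.56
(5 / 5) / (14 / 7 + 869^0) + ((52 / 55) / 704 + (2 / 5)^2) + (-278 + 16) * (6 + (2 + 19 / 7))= -2806.65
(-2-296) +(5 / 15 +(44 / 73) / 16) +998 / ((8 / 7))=575.62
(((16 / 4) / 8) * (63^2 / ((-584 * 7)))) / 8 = -567 / 9344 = -0.06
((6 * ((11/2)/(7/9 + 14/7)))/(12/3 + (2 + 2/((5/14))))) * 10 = 297/29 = 10.24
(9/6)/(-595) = -3/1190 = -0.00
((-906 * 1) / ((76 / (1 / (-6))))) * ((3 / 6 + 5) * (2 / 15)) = 1.46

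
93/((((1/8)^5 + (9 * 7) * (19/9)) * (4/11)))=253952/132065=1.92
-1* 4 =-4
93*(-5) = -465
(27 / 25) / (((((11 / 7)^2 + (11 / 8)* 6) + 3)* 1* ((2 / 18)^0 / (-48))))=-254016 / 67225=-3.78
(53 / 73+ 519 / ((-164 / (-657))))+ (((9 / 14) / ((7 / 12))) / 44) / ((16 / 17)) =107372118499 / 51623264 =2079.92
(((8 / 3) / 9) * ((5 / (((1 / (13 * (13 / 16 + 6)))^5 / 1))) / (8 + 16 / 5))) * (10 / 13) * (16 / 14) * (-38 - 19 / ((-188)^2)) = -24074976813.10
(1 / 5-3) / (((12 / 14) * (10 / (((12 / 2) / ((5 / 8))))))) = -3.14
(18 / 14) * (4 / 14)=18 / 49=0.37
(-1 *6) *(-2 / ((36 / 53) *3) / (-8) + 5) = -2213 / 72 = -30.74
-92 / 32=-23 / 8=-2.88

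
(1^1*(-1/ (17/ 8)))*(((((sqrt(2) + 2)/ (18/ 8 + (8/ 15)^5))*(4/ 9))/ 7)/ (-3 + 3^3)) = -900000/ 828888193-450000*sqrt(2)/ 828888193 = -0.00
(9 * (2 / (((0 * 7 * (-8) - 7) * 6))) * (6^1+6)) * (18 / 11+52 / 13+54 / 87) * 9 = -646704 / 2233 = -289.61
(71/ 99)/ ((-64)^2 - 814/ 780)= 9230/ 52702089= 0.00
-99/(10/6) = -297/5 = -59.40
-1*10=-10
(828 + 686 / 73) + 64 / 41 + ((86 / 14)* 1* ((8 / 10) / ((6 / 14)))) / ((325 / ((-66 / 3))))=12229809238 / 14590875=838.18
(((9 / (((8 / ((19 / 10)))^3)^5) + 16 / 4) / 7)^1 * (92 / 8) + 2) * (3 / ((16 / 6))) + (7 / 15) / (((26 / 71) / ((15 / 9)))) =5425148704430229183828839660031329 / 461056011852054528000000000000000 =11.77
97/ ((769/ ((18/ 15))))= 582/ 3845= 0.15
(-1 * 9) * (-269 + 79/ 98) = 236547/ 98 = 2413.74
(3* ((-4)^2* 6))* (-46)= -13248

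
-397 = -397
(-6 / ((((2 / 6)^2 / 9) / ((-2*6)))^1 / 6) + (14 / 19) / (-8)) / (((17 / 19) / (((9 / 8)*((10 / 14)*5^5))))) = 373976015625 / 3808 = 98207987.30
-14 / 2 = -7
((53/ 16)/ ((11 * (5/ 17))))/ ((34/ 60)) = 159/ 88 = 1.81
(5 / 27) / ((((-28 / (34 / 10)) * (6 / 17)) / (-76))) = 5491 / 1134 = 4.84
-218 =-218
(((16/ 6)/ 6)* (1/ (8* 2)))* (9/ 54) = 0.00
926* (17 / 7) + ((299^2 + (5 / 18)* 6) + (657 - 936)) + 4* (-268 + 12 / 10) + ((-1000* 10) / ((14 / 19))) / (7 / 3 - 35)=466758391 / 5145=90720.78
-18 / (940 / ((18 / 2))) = -81 / 470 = -0.17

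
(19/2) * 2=19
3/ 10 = 0.30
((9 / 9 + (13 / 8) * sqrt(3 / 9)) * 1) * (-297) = -297-1287 * sqrt(3) / 8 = -575.64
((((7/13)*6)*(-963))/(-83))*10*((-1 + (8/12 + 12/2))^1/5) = 458388/1079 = 424.83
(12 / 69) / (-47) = -4 / 1081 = -0.00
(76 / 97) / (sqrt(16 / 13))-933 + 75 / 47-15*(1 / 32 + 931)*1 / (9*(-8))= -8872871 / 12032 + 19*sqrt(13) / 97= -736.73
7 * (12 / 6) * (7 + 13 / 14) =111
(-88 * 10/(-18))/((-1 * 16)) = -55/18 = -3.06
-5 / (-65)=1 / 13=0.08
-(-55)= 55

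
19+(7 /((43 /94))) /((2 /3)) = 1804 /43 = 41.95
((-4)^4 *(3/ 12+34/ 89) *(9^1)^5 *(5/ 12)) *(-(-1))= 354294000/ 89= 3980831.46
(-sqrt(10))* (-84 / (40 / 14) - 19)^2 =-58564* sqrt(10) / 25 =-7407.83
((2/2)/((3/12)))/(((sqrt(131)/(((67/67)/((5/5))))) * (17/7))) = 28 * sqrt(131)/2227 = 0.14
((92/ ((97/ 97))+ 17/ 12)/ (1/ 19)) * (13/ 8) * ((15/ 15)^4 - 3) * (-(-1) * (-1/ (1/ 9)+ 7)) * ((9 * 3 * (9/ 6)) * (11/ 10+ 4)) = 381273399/ 160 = 2382958.74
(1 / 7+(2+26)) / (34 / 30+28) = 0.97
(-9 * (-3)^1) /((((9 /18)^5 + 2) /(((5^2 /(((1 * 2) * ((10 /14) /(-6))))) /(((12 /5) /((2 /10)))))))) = -1512 /13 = -116.31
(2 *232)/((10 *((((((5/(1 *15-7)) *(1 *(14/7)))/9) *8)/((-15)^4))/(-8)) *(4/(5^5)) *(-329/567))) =1070263125000/47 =22771555851.06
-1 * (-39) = 39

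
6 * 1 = 6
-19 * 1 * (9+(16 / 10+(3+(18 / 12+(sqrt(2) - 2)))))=-2489 / 10 - 19 * sqrt(2)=-275.77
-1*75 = -75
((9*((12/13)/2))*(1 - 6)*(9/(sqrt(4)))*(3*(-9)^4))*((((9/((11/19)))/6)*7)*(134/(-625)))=127863110277/17875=7153180.99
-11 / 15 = -0.73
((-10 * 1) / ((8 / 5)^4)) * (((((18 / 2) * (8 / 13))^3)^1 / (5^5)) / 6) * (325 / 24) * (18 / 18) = -2025 / 10816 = -0.19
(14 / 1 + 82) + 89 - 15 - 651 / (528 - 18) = 28683 / 170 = 168.72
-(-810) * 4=3240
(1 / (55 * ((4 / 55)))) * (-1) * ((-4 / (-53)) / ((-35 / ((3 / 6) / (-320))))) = -1 / 1187200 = -0.00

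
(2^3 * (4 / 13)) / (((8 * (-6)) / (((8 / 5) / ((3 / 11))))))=-176 / 585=-0.30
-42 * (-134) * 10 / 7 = 8040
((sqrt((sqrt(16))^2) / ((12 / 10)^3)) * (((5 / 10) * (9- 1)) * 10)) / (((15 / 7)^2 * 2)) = 2450 / 243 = 10.08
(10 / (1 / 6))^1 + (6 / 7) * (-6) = 384 / 7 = 54.86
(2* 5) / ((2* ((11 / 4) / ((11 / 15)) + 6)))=20 / 39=0.51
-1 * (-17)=17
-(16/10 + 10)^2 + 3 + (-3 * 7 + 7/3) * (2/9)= -91603/675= -135.71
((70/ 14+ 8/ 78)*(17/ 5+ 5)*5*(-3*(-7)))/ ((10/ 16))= 468048/ 65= 7200.74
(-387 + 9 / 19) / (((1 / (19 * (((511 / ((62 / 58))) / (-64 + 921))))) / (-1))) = 108830736 / 26567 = 4096.46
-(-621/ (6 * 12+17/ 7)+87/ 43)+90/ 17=4423368/ 380851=11.61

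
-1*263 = -263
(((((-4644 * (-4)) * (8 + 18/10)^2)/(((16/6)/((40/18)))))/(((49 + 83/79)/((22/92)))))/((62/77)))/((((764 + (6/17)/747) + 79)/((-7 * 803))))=-493121826609888861/8383416350035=-58821.11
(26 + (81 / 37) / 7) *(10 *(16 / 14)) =545200 / 1813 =300.72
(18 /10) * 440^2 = 348480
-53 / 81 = -0.65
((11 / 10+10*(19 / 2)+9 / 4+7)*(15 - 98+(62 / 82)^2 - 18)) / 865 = -17785187 / 1454065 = -12.23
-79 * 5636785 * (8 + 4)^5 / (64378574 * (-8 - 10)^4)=-14249792480 / 869110749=-16.40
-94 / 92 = -1.02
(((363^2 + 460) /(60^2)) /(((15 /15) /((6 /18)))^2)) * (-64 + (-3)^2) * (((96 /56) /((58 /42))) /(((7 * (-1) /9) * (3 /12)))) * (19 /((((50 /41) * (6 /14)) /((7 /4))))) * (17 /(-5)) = -134835365819 /435000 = -309966.36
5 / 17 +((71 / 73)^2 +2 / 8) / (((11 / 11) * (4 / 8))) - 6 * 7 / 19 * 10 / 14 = 3811169 / 3442534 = 1.11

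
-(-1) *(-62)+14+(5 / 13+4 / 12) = -1844 / 39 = -47.28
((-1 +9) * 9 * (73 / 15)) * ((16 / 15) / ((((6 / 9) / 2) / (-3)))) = -84096 / 25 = -3363.84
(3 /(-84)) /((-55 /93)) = 93 /1540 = 0.06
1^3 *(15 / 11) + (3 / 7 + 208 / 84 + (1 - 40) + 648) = 141665 / 231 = 613.27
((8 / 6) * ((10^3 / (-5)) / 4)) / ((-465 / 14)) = 560 / 279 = 2.01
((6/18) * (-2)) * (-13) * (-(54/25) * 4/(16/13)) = -1521/25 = -60.84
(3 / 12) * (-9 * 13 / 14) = -117 / 56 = -2.09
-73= -73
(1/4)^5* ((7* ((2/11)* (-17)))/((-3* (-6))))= -119/101376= -0.00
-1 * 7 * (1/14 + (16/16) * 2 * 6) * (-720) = 60840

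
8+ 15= 23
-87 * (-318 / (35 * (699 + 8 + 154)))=9222 / 10045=0.92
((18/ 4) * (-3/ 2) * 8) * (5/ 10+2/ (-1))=81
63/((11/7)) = 441/11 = 40.09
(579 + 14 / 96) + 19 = 28711 / 48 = 598.15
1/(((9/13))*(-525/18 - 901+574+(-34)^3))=-26/713883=-0.00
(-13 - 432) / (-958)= 445 / 958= 0.46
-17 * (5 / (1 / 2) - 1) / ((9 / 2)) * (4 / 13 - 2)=748 / 13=57.54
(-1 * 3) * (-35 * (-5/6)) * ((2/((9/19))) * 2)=-6650/9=-738.89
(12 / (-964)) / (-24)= 1 / 1928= 0.00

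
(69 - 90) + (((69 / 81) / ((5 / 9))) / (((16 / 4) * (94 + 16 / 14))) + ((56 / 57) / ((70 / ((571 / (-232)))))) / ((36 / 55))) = -77241739 / 3669660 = -21.05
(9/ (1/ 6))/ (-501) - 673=-112409/ 167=-673.11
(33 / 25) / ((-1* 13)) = -33 / 325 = -0.10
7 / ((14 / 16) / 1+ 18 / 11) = 616 / 221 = 2.79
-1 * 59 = -59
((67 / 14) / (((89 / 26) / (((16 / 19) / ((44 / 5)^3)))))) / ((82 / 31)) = 3375125 / 5167655416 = 0.00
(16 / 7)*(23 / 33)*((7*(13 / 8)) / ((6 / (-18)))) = -598 / 11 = -54.36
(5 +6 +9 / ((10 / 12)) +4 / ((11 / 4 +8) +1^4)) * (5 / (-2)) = -5203 / 94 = -55.35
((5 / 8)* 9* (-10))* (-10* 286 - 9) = 161381.25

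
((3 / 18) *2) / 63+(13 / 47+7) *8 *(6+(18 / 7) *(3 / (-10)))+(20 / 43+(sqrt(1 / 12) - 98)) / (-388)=112867059617 / 370509930 - sqrt(3) / 2328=304.63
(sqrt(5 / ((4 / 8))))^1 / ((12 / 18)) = 3 *sqrt(10) / 2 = 4.74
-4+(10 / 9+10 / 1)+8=136 / 9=15.11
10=10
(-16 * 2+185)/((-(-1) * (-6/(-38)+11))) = 2907/212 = 13.71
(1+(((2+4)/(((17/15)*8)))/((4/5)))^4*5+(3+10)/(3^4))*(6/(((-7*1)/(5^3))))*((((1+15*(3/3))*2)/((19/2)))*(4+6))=-970307584493125/76780521216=-12637.42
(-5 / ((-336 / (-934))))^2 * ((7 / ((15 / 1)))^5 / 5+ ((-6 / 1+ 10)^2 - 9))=207145075891 / 153090000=1353.09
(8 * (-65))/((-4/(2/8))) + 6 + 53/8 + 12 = 457/8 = 57.12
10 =10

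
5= 5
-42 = -42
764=764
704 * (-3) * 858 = -1812096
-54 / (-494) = 27 / 247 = 0.11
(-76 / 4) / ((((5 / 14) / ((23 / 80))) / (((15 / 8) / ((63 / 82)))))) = -17917 / 480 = -37.33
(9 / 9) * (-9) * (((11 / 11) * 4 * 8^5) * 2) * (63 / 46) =-74317824 / 23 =-3231209.74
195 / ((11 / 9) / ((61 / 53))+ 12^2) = 107055 / 79639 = 1.34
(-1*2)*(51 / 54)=-17 / 9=-1.89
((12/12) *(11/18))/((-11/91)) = -91/18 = -5.06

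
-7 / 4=-1.75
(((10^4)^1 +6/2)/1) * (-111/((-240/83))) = 30719213/80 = 383990.16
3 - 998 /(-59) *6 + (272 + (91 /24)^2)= 13283267 /33984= 390.87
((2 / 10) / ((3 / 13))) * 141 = 611 / 5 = 122.20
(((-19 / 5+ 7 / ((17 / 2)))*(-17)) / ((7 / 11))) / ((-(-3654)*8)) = 2783 / 1023120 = 0.00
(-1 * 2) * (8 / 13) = -16 / 13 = -1.23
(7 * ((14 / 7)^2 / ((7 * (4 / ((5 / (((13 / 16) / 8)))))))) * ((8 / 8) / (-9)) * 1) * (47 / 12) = -7520 / 351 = -21.42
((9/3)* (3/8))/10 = 9/80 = 0.11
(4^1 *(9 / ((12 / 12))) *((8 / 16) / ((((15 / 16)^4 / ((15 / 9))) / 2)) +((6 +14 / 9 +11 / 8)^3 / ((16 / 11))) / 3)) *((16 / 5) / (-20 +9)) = -370372435333 / 213840000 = -1732.01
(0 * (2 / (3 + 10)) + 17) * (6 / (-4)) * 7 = -357 / 2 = -178.50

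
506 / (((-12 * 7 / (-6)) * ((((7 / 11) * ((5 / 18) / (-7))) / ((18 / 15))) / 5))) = -300564 / 35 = -8587.54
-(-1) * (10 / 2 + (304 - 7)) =302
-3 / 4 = -0.75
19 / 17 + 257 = 4388 / 17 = 258.12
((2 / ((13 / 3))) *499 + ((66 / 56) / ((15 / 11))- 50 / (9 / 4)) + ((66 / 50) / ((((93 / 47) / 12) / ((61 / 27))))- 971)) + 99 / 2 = -1763175943 / 2538900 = -694.46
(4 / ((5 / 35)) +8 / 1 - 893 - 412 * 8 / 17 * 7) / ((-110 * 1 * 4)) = 37641 / 7480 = 5.03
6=6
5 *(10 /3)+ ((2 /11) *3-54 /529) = 298690 /17457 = 17.11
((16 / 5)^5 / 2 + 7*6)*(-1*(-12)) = 7866456 / 3125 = 2517.27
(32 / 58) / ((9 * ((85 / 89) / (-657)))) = -103952 / 2465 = -42.17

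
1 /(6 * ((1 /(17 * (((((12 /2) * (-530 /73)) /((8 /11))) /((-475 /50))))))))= 49555 /2774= 17.86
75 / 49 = 1.53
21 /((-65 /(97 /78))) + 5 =7771 /1690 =4.60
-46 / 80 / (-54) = 23 / 2160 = 0.01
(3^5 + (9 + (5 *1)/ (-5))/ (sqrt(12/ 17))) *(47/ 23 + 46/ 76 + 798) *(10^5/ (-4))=-2125542262500/ 437- 34988350000 *sqrt(51)/ 1311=-5054533626.89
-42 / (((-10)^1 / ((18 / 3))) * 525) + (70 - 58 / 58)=8631 / 125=69.05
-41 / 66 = -0.62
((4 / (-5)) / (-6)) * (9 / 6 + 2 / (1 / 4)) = 19 / 15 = 1.27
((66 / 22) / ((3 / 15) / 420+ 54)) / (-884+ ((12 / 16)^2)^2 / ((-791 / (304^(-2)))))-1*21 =-7879222333021976601 / 375199940645016821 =-21.00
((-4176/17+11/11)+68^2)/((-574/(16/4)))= -30.52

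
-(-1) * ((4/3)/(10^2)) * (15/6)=1/30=0.03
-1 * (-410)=410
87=87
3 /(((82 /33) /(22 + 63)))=8415 /82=102.62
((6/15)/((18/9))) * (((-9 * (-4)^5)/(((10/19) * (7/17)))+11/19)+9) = 28285666/3325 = 8506.97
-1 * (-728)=728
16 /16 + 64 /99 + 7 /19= 3790 /1881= 2.01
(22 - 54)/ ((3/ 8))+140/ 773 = -197468/ 2319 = -85.15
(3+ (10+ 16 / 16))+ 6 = 20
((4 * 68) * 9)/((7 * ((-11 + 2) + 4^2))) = 2448/49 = 49.96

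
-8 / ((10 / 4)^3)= -64 / 125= -0.51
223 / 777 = 0.29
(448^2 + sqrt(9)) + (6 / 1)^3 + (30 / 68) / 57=129796263 / 646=200923.01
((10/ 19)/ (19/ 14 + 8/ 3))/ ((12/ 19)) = 35/ 169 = 0.21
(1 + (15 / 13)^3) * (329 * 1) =1833188 / 2197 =834.41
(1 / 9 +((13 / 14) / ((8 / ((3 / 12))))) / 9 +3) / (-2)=-12557 / 8064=-1.56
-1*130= -130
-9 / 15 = -3 / 5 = -0.60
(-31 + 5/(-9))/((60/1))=-71/135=-0.53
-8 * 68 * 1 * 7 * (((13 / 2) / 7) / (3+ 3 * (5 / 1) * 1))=-1768 / 9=-196.44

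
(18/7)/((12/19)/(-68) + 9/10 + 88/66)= 174420/150857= 1.16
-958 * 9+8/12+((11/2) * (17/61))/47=-148303615/17202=-8621.30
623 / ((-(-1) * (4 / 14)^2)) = 30527 / 4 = 7631.75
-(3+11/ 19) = -68/ 19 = -3.58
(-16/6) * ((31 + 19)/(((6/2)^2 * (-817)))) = 400/22059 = 0.02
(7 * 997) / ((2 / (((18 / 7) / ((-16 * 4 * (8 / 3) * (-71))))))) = 26919 / 36352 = 0.74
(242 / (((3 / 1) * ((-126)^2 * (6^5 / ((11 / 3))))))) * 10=0.00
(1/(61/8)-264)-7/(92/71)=-1511149/5612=-269.27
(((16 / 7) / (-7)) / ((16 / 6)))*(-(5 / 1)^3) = 750 / 49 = 15.31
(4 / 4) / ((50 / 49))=49 / 50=0.98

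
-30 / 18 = -5 / 3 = -1.67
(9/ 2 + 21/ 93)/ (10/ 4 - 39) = -293/ 2263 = -0.13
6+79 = 85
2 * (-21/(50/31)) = -651/25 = -26.04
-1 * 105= -105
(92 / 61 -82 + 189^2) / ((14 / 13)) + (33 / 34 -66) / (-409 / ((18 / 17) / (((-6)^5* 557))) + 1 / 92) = 73954566451178965151 / 2234630853623350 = 33094.76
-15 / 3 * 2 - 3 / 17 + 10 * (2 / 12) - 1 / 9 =-8.62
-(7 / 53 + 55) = -2922 / 53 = -55.13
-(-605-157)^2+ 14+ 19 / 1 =-580611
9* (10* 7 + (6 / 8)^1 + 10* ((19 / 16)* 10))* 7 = 11938.50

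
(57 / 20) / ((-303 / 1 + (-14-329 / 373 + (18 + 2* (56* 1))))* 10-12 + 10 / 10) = -21261 / 14098060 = -0.00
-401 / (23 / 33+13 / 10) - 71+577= 201124 / 659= 305.20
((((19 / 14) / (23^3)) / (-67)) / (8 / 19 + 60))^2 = 130321 / 171655004279777241664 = 0.00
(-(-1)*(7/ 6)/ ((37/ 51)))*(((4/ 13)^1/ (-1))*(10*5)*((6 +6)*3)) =-428400/ 481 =-890.64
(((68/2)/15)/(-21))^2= 1156/99225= 0.01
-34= -34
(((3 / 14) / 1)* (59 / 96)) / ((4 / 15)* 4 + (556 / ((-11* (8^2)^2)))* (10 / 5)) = 0.13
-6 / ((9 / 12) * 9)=-0.89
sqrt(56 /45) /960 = 0.00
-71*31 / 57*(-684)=26412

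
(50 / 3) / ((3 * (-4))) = -25 / 18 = -1.39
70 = 70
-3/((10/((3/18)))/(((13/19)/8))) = -0.00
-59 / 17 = -3.47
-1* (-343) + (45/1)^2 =2368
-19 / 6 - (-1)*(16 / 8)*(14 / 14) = -7 / 6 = -1.17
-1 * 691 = -691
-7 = -7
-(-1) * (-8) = -8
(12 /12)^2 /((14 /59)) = 4.21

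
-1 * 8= -8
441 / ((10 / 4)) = 882 / 5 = 176.40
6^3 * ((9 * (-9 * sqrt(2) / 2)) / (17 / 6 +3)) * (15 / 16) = -19683 * sqrt(2) / 14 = -1988.28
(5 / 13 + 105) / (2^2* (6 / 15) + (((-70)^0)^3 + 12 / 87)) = 198650 / 5161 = 38.49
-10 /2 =-5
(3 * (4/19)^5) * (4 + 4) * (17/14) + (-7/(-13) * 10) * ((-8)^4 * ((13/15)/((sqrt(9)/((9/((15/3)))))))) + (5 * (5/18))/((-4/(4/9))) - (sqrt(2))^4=160957848171319/14039481330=11464.66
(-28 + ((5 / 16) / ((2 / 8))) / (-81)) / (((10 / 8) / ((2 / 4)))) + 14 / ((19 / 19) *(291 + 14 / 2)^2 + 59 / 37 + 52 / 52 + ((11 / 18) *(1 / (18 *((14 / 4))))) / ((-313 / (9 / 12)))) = -14114948415010109 / 1259586764002170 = -11.21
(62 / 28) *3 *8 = 372 / 7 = 53.14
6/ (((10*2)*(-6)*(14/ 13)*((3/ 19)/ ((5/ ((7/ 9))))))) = -741/ 392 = -1.89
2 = 2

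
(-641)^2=410881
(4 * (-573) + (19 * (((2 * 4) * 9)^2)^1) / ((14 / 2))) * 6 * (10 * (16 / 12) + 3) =1154328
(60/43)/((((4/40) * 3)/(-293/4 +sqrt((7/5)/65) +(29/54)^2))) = -10637800/31347 +40 * sqrt(91)/559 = -338.67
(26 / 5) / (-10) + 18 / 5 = 77 / 25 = 3.08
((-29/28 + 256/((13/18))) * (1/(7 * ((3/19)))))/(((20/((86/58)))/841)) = 3048033371/152880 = 19937.42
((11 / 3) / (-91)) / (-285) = 11 / 77805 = 0.00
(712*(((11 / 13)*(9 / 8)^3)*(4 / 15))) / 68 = 237897 / 70720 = 3.36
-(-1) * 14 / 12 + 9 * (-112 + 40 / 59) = -354259 / 354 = -1000.73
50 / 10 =5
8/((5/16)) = 128/5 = 25.60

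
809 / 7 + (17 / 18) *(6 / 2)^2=1737 / 14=124.07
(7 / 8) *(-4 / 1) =-7 / 2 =-3.50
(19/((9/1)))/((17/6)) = 38/51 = 0.75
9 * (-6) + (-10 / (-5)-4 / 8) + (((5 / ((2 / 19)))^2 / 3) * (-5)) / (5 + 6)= -52055 / 132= -394.36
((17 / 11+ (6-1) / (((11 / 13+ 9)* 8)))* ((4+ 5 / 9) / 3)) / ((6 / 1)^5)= 247681 / 788299776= 0.00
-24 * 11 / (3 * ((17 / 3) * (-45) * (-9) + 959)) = -44 / 1627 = -0.03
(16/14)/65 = 8/455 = 0.02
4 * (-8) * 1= -32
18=18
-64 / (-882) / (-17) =-32 / 7497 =-0.00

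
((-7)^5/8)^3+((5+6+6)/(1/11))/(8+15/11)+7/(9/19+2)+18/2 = -22982945190813199/2478592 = -9272581042.31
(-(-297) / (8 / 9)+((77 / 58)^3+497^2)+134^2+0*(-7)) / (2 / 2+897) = 295.44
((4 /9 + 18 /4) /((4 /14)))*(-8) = -1246 /9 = -138.44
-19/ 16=-1.19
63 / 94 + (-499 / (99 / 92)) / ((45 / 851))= -3672083887 / 418770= -8768.74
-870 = -870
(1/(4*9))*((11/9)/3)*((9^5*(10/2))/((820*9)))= 297/656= 0.45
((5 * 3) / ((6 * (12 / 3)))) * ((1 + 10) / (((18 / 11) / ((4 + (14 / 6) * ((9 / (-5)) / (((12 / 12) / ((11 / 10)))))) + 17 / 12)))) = 28919 / 8640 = 3.35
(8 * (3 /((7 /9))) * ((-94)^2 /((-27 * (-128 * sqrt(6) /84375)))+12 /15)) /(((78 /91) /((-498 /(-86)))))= 35856 /215+5156634375 * sqrt(6) /688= 18359357.19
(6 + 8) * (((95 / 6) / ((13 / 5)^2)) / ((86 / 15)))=83125 / 14534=5.72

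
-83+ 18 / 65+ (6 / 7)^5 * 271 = 46603001 / 1092455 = 42.66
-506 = -506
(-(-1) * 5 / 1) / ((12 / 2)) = 0.83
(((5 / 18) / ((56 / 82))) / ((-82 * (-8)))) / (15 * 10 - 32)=0.00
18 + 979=997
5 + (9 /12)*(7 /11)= 241 /44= 5.48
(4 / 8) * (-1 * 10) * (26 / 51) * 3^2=-390 / 17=-22.94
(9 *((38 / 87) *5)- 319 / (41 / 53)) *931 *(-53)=23039875019 / 1189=19377523.14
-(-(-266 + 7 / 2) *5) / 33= -875 / 22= -39.77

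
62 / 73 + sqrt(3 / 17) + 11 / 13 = sqrt(51) / 17 + 1609 / 949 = 2.12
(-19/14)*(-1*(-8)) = -76/7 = -10.86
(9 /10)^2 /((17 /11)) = 891 /1700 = 0.52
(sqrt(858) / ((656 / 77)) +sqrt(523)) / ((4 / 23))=1771 * sqrt(858) / 2624 +23 * sqrt(523) / 4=151.27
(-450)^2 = 202500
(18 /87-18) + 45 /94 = -47199 /2726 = -17.31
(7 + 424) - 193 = 238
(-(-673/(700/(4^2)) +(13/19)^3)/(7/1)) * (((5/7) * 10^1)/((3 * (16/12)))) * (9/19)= 162719577/89400206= 1.82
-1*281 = -281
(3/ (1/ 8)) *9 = 216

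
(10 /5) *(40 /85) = 16 /17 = 0.94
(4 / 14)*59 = 118 / 7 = 16.86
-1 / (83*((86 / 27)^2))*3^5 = -177147 / 613868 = -0.29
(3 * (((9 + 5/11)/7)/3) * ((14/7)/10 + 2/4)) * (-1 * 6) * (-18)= 5616/55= 102.11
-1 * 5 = -5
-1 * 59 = -59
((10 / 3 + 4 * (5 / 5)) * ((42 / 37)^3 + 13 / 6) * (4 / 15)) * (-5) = -48532748 / 1367631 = -35.49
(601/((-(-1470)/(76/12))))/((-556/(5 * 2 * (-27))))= 34257/27244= 1.26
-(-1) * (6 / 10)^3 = 27 / 125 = 0.22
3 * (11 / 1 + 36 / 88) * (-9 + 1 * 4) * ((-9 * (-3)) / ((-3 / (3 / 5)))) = 20331 / 22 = 924.14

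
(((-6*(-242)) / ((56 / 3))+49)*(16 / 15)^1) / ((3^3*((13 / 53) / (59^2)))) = 523960120 / 7371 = 71083.99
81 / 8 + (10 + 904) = 7393 / 8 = 924.12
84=84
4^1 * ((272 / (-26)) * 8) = -4352 / 13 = -334.77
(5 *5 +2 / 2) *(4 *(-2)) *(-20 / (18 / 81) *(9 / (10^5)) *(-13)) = -13689 / 625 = -21.90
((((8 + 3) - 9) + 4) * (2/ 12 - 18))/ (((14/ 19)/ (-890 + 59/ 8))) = 14355013/ 112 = 128169.76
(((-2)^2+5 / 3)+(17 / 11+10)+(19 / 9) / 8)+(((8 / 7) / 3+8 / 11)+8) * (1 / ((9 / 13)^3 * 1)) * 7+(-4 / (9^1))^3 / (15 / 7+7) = 40341419 / 192456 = 209.61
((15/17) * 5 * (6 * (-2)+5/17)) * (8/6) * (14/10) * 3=-83580/289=-289.20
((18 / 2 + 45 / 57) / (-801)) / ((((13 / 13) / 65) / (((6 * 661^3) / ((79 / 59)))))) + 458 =-137338164372978 / 133589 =-1028064918.32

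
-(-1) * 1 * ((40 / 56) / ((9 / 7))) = 5 / 9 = 0.56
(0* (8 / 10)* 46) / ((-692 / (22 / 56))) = 0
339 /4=84.75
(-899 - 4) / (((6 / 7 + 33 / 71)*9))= -149597 / 1971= -75.90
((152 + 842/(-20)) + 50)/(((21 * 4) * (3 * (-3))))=-533/2520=-0.21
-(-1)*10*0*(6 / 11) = 0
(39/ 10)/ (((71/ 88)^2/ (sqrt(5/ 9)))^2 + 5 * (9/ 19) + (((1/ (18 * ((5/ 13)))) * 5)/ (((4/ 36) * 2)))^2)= 22218713088/ 78014224331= 0.28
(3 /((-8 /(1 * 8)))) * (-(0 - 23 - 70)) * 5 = -1395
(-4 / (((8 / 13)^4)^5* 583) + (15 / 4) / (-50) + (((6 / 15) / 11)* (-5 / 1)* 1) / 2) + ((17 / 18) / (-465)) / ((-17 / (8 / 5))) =-398261564650707307578447437 / 3516201622028173285785600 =-113.26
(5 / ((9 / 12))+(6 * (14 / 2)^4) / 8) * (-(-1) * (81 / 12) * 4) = 195201 / 4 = 48800.25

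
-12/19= -0.63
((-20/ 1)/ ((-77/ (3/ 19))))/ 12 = 5/ 1463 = 0.00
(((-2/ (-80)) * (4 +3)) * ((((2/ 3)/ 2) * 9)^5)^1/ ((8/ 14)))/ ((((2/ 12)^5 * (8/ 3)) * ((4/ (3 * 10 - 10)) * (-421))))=-2577.26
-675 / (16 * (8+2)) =-135 / 32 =-4.22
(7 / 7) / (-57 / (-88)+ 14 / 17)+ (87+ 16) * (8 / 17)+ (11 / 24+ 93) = 128063675 / 898008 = 142.61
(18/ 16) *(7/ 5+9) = 117/ 10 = 11.70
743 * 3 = 2229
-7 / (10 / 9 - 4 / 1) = 63 / 26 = 2.42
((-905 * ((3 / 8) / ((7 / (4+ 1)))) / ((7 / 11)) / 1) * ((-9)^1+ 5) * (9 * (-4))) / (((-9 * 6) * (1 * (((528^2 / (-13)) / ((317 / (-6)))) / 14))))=18647525 / 532224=35.04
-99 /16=-6.19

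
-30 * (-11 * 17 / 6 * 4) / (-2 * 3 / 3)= -1870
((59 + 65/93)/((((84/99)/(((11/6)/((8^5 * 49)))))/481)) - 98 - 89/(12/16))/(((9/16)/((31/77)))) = -37739000351/243403776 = -155.05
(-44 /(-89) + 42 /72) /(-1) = -1151 /1068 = -1.08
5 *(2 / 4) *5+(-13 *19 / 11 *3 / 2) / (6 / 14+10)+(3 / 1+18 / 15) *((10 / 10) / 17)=649603 / 68255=9.52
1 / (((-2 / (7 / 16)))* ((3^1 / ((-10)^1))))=35 / 48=0.73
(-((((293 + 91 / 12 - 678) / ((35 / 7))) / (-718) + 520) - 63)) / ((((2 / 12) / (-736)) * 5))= 403715.25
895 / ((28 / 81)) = 72495 / 28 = 2589.11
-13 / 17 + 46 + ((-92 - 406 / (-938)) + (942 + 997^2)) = 994904.67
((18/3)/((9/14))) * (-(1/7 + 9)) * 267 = -22784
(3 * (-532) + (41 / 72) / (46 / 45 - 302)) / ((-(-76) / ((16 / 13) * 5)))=-129.23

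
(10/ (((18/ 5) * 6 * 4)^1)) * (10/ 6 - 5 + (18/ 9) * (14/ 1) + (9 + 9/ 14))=36025/ 9072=3.97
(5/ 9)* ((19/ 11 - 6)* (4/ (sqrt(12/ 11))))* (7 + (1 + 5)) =-6110* sqrt(33)/ 297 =-118.18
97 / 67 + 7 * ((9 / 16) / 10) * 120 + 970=273011 / 268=1018.70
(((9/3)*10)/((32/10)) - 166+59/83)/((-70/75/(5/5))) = 1552905/9296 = 167.05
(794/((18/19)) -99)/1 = 6652/9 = 739.11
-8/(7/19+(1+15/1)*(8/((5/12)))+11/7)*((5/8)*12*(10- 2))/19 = -0.08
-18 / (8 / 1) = -9 / 4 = -2.25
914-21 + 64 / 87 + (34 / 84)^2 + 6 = 46035257 / 51156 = 899.90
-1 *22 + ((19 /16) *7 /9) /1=-3035 /144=-21.08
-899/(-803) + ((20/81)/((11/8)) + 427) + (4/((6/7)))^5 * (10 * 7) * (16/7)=69183201100/195129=354551.10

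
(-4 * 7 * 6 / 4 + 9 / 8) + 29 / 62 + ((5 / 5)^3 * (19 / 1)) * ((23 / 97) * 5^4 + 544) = 315405779 / 24056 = 13111.31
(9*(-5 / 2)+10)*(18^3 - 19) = -145325 / 2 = -72662.50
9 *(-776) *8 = -55872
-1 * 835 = -835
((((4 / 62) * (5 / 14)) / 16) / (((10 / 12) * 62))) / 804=1 / 28845376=0.00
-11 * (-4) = 44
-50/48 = -25/24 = -1.04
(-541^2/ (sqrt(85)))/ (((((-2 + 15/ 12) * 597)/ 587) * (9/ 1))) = 687214988 * sqrt(85)/ 1370115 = 4624.29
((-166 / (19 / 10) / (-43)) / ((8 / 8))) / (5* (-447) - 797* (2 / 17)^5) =-2356962620 / 2592672619483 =-0.00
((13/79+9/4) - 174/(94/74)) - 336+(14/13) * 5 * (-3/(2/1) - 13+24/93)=-3275495117/5985356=-547.25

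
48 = 48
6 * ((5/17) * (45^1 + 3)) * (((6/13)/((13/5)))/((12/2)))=7200/2873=2.51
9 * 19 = 171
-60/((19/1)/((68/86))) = -2040/817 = -2.50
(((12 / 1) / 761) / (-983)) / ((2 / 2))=-12 / 748063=-0.00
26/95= 0.27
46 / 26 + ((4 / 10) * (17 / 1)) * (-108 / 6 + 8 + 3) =-2979 / 65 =-45.83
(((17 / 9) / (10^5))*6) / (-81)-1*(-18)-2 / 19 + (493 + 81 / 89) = 10515363271253 / 20545650000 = 511.80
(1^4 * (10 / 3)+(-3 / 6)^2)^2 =12.84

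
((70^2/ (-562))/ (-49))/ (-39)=-50/ 10959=-0.00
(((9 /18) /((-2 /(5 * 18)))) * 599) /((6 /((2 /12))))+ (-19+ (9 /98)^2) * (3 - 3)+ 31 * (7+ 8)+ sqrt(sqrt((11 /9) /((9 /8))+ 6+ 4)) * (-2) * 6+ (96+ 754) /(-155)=21115 /248 - 4 * 898^(1 /4)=63.24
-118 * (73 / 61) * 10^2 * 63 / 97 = -9171.57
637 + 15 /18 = 3827 /6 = 637.83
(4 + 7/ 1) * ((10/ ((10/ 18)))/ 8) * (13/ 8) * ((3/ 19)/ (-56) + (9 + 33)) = 57509595/ 34048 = 1689.07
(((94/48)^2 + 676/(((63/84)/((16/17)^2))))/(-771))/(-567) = 133545409/72770902848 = 0.00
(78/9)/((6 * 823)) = 13/7407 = 0.00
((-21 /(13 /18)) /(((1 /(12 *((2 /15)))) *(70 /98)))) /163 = -21168 /52975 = -0.40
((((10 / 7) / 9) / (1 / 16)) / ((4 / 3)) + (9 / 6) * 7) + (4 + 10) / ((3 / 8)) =2089 / 42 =49.74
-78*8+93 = -531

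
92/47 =1.96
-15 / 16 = -0.94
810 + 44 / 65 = 52694 / 65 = 810.68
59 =59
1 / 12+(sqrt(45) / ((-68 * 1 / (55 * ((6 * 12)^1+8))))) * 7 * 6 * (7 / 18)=1 / 12 - 53900 * sqrt(5) / 17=-7089.57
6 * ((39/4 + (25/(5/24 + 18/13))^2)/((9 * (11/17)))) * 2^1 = 1433628989/2717099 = 527.63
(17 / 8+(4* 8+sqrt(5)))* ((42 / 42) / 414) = 0.09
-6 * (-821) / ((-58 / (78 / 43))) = -192114 / 1247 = -154.06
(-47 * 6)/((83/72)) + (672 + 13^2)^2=58684019/83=707036.37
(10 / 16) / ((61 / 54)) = 135 / 244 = 0.55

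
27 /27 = 1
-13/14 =-0.93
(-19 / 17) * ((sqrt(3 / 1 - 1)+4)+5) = -171 / 17 - 19 * sqrt(2) / 17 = -11.64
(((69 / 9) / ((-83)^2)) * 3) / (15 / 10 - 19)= -46 / 241115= -0.00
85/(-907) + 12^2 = 130523/907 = 143.91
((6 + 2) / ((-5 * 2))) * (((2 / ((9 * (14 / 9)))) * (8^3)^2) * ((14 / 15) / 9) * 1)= -2097152 / 675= -3106.89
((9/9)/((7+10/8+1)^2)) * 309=4944/1369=3.61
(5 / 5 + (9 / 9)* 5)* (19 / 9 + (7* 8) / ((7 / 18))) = 2630 / 3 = 876.67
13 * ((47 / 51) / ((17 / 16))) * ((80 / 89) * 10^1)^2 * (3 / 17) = 6256640000 / 38915873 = 160.77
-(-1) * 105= 105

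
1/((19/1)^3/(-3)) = -3/6859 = -0.00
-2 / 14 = -1 / 7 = -0.14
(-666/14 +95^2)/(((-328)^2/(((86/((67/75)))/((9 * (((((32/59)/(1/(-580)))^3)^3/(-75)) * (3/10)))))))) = 11704599639572144047717/1582353540560116214230081590901258321920000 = 0.00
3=3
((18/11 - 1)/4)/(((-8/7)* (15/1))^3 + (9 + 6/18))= -7203/227673424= -0.00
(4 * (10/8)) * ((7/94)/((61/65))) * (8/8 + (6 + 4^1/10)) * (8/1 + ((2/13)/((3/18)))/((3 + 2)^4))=8419054/358375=23.49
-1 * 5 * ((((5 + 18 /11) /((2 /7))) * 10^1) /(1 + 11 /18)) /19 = -229950 /6061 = -37.94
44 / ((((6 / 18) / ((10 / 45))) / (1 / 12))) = 22 / 9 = 2.44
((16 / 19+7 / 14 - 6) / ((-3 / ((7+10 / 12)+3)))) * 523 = 2005705 / 228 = 8796.95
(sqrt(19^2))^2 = 361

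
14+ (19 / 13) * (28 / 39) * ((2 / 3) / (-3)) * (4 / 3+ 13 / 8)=182203 / 13689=13.31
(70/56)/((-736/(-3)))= 0.01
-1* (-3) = 3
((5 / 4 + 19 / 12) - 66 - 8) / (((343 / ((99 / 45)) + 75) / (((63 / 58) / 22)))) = -8967 / 589280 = -0.02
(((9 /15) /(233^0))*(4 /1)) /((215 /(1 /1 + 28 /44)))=216 /11825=0.02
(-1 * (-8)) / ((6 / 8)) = 32 / 3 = 10.67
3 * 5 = 15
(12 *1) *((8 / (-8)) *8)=-96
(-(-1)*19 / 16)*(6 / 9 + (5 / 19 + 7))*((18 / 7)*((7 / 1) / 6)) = 113 / 4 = 28.25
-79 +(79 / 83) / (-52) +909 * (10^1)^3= 3922902957 / 4316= 908920.98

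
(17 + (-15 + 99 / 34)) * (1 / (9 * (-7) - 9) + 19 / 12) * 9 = 18871 / 272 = 69.38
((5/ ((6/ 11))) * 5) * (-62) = -8525/ 3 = -2841.67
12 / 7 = 1.71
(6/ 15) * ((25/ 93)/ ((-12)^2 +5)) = 10/ 13857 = 0.00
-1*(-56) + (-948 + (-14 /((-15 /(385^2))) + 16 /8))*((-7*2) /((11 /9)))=-1573768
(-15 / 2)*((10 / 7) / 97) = -75 / 679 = -0.11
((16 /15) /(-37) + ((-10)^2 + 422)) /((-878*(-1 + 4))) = -144847 /730935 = -0.20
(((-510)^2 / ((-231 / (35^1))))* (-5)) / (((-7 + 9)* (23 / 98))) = 419792.49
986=986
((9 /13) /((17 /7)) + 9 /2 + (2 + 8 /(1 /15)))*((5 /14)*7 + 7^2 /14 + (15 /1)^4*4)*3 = 17022350601 /221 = 77024210.86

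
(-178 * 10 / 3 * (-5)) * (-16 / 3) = -142400 / 9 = -15822.22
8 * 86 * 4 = 2752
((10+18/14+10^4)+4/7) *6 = 420498/7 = 60071.14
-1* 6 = -6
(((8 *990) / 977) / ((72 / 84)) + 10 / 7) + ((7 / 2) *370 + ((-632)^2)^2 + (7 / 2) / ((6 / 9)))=4364363467131695 / 27356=159539533087.14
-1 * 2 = -2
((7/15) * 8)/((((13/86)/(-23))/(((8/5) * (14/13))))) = -978.78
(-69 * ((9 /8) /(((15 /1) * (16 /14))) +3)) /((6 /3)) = -67689 /640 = -105.76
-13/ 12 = -1.08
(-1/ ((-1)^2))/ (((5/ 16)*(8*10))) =-1/ 25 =-0.04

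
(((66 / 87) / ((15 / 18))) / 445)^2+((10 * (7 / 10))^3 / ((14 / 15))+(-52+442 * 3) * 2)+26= 24493727136723 / 8326951250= 2941.50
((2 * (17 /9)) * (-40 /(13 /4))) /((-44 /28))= 29.59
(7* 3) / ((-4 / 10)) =-105 / 2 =-52.50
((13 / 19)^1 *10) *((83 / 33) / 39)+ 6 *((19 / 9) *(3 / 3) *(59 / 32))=716147 / 30096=23.80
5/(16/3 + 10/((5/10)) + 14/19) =285/1486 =0.19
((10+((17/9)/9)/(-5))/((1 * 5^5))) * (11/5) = 44363/6328125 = 0.01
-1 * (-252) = 252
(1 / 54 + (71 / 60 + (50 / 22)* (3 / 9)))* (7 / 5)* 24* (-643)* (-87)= 3038454062 / 825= 3682974.62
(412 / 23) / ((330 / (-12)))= -824 / 1265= -0.65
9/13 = 0.69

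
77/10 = 7.70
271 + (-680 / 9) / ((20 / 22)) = 1691 / 9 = 187.89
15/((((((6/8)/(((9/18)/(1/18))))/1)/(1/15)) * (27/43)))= 19.11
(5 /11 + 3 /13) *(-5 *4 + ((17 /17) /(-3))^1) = -5978 /429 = -13.93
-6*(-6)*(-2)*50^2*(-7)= 1260000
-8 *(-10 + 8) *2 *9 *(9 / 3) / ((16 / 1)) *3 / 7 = 162 / 7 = 23.14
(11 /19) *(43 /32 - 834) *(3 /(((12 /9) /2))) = -2637855 /1216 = -2169.29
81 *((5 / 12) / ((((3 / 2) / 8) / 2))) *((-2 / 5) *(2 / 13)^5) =-4608 / 371293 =-0.01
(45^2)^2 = 4100625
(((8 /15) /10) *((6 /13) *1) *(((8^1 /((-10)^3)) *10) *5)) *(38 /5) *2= -1216 /8125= -0.15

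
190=190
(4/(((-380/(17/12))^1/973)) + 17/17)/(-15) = 15401/17100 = 0.90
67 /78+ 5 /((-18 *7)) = 671 /819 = 0.82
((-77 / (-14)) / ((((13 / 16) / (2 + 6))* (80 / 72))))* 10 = 487.38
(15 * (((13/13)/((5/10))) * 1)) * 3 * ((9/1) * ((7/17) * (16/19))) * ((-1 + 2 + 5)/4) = 136080/323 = 421.30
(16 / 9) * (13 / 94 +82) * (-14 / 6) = -432376 / 1269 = -340.72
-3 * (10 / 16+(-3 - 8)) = 249 / 8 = 31.12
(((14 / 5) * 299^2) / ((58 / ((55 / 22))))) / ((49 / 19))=1698619 / 406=4183.79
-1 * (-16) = 16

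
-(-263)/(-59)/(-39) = 263/2301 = 0.11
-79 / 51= -1.55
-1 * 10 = -10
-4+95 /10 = 11 /2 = 5.50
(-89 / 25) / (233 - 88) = -89 / 3625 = -0.02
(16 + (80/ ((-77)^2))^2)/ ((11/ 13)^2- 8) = -95054904464/ 43273393471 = -2.20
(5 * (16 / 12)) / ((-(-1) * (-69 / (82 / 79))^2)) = 134480 / 89140203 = 0.00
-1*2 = -2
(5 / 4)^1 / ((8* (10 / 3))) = 3 / 64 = 0.05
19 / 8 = 2.38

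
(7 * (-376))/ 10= -1316/ 5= -263.20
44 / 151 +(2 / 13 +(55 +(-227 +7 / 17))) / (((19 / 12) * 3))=-22698992 / 634049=-35.80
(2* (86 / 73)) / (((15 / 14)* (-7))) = -344 / 1095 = -0.31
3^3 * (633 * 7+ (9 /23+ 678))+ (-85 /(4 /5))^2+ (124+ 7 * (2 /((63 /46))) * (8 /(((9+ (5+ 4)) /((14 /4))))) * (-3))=1483632829 /9936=149318.92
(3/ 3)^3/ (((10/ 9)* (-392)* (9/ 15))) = -3/ 784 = -0.00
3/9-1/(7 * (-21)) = 50/147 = 0.34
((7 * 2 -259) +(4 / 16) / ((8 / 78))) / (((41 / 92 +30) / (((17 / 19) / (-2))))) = 1517471 / 425752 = 3.56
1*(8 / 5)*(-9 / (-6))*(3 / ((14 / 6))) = 108 / 35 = 3.09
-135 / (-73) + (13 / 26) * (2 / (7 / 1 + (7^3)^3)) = 5447737963 / 2945813822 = 1.85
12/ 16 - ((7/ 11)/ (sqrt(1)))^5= 415925/ 644204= 0.65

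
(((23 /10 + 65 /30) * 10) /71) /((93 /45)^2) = 0.15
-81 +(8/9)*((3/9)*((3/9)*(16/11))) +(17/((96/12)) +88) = 66067/7128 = 9.27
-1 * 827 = -827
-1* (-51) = 51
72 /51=24 /17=1.41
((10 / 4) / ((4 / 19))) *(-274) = -13015 / 4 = -3253.75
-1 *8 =-8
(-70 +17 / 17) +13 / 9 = -608 / 9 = -67.56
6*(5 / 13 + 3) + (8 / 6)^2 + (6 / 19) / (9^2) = 147314 / 6669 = 22.09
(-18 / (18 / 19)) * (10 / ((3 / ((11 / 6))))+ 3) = -1558 / 9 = -173.11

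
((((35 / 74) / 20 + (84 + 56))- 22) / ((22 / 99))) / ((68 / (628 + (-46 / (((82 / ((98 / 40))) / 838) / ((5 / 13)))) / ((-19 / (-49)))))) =-192698017875 / 47961472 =-4017.77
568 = 568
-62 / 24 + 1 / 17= -2.52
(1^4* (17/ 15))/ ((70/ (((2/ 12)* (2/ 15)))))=17/ 47250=0.00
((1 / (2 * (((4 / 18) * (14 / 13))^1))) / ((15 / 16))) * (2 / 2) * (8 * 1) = 624 / 35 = 17.83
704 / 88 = 8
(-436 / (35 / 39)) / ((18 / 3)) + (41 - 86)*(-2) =316 / 35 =9.03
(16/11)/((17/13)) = 208/187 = 1.11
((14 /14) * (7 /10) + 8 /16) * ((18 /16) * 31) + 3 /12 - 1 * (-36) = 781 /10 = 78.10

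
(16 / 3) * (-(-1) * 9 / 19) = 48 / 19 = 2.53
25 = 25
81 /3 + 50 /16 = 241 /8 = 30.12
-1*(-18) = 18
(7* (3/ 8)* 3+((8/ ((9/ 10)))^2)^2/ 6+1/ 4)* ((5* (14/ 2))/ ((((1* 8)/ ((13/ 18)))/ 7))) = 525905273075/ 22674816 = 23193.36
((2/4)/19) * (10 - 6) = 2/19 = 0.11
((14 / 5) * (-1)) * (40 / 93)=-112 / 93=-1.20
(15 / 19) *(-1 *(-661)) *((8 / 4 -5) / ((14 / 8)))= -118980 / 133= -894.59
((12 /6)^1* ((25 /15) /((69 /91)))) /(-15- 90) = -26 /621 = -0.04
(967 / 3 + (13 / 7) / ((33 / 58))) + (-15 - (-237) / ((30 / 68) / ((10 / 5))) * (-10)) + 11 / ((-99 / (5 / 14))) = -14460751 / 1386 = -10433.44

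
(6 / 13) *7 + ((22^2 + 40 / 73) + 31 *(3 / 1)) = 551159 / 949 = 580.78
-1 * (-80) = 80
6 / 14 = 3 / 7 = 0.43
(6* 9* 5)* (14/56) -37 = 61/2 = 30.50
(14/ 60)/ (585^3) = 7/ 6006048750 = 0.00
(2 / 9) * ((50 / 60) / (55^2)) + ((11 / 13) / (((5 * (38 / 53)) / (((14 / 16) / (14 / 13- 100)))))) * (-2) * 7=0.03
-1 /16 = -0.06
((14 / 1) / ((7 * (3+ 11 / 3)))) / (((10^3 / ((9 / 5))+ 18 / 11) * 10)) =297 / 5516200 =0.00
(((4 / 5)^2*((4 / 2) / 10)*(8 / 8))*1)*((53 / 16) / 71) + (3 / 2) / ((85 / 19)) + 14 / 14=404727 / 301750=1.34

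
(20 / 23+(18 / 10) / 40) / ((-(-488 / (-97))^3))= -3839615311 / 534585651200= -0.01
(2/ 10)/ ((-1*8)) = -1/ 40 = -0.02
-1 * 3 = -3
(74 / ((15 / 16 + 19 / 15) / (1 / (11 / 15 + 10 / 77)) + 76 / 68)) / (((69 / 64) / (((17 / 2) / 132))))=479046400 / 327354883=1.46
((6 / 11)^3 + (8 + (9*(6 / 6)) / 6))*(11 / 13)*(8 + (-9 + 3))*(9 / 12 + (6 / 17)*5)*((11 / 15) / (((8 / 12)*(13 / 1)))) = 258723 / 74360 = 3.48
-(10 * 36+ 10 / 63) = -22690 / 63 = -360.16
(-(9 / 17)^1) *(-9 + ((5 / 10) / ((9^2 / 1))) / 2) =2915 / 612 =4.76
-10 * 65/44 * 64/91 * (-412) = 329600/77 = 4280.52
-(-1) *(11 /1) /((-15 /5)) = -11 /3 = -3.67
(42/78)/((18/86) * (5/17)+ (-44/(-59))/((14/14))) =301903/452647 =0.67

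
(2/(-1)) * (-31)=62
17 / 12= 1.42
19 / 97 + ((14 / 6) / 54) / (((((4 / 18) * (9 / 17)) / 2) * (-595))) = 15293 / 78570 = 0.19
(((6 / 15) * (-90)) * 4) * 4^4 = -36864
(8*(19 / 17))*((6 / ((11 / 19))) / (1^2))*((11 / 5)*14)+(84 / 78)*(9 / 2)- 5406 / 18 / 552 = 2858.33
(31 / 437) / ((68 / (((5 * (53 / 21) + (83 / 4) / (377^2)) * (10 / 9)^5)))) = 29190081081250 / 1309317283253889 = 0.02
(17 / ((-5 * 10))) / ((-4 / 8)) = 17 / 25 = 0.68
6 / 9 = 2 / 3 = 0.67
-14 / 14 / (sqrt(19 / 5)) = -sqrt(95) / 19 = -0.51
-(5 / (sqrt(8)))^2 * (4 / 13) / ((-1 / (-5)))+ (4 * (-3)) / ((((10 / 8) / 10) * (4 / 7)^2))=-7769 / 26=-298.81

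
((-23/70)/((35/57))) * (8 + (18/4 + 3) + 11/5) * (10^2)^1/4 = -232047/980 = -236.78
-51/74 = -0.69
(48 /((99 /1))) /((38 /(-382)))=-3056 /627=-4.87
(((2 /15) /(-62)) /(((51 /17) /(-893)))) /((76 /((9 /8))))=47 /4960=0.01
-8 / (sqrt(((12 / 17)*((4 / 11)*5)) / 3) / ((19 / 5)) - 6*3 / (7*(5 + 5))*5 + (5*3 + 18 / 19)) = -3879876 / 7109695 + 7448*sqrt(935) / 35548475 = -0.54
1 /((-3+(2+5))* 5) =1 /20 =0.05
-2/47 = -0.04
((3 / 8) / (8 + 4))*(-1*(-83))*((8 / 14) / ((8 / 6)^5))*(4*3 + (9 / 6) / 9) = 490779 / 114688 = 4.28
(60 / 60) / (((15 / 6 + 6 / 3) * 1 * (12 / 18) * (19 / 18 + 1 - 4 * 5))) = -6 / 323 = -0.02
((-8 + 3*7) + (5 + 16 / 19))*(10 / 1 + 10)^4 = 57280000 / 19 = 3014736.84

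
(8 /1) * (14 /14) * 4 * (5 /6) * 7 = 560 /3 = 186.67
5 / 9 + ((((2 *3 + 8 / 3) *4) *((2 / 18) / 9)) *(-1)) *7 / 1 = -593 / 243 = -2.44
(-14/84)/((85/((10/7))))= -1/357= -0.00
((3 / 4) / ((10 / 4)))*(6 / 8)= 9 / 40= 0.22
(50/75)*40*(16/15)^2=4096/135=30.34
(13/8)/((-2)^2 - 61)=-13/456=-0.03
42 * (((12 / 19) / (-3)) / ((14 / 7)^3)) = -21 / 19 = -1.11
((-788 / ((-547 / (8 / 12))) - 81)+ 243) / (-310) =-133709 / 254355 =-0.53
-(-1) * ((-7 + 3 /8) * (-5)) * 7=1855 /8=231.88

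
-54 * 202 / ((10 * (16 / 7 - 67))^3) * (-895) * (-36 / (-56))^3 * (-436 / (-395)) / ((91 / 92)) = -33041234637 / 3093921842375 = -0.01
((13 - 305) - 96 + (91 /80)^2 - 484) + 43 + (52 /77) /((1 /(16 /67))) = -27323543921 /33017600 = -827.54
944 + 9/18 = 944.50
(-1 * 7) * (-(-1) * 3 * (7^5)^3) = -99698791708803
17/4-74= -279/4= -69.75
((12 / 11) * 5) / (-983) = -60 / 10813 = -0.01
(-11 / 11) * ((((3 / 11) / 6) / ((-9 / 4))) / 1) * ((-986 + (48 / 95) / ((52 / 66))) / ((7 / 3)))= -2433836 / 285285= -8.53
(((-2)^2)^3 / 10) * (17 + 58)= 480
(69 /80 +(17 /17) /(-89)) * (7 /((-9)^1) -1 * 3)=-103037 /32040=-3.22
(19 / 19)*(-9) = -9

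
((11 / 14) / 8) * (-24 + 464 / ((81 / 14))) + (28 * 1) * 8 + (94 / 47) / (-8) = 229.27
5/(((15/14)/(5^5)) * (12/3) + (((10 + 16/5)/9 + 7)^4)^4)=229894292449951171875/32059561307037420850991583204288877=0.00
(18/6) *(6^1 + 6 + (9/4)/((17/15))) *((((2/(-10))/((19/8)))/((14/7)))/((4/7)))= -19971/6460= -3.09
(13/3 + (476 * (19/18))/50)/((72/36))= 1618/225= 7.19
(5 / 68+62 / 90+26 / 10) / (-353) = -10289 / 1080180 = -0.01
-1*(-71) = 71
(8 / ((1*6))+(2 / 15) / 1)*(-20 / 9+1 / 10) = -2101 / 675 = -3.11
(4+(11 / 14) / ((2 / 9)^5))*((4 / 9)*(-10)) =-3256655 / 504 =-6461.62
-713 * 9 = -6417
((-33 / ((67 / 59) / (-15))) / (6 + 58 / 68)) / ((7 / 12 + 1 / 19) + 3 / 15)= 1131985800 / 14877283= 76.09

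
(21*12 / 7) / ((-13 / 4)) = -144 / 13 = -11.08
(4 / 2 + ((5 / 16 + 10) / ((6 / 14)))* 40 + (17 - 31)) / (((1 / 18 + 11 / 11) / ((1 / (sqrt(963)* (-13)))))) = -5703* sqrt(107) / 26429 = -2.23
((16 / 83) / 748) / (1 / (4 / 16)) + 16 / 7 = 248343 / 108647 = 2.29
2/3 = 0.67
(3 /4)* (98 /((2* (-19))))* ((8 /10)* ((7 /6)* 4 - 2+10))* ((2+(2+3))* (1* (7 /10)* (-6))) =576.24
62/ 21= 2.95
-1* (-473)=473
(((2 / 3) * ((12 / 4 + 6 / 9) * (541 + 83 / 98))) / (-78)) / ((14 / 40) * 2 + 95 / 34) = -4513585 / 928746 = -4.86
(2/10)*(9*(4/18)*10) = 4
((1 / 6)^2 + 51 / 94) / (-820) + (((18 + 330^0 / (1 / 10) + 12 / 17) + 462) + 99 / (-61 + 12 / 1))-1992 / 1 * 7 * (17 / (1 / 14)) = -766989791127857 / 231147504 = -3318183.32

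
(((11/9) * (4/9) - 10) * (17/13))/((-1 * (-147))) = -0.08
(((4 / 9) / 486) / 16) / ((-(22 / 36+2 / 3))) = -1 / 22356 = -0.00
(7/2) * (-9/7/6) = -3/4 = -0.75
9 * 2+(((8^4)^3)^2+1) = 4722366482869645213715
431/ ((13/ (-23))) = -9913/ 13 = -762.54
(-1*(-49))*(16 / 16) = 49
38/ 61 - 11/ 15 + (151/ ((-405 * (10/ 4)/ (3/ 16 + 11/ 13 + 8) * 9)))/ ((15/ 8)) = -41236894/ 216786375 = -0.19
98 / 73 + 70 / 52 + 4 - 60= -101185 / 1898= -53.31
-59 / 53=-1.11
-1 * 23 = -23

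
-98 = -98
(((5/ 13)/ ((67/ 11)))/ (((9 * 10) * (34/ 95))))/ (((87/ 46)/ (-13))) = -24035/ 1783674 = -0.01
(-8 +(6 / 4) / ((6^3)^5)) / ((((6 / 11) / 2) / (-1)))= 27584185761781 / 940369969152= 29.33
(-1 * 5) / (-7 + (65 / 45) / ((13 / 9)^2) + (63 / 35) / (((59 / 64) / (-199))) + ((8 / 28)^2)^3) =2255919575 / 178155870558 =0.01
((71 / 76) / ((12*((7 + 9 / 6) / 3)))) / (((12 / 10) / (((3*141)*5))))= 250275 / 5168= 48.43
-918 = -918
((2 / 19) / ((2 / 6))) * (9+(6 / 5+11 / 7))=2472 / 665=3.72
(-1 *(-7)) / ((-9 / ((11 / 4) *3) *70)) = -11 / 120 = -0.09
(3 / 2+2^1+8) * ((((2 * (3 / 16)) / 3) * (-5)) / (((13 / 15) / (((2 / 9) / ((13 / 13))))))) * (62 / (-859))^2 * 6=-552575 / 9592453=-0.06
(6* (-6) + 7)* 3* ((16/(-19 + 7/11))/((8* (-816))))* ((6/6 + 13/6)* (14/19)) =-2233/82416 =-0.03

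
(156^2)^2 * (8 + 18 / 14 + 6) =63369775872 / 7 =9052825124.57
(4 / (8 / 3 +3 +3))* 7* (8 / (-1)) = -336 / 13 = -25.85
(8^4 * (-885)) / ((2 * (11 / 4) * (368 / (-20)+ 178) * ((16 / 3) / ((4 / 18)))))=-172.07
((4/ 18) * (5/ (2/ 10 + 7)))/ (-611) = -25/ 98982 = -0.00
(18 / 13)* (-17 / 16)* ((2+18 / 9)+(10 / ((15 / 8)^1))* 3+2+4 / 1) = -153 / 4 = -38.25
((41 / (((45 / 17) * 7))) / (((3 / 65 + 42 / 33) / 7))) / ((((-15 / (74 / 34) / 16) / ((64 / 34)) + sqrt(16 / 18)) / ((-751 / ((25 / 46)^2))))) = -120555239158841344 * sqrt(2) / 5066008243125 - 2758693843716096 / 337733882875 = -41822.13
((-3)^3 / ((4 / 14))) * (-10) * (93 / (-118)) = -744.79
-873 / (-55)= 873 / 55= 15.87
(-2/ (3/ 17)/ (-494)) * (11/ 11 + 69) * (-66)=-26180/ 247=-105.99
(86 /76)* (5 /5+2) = 129 /38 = 3.39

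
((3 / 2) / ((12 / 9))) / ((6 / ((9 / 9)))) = 3 / 16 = 0.19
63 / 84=3 / 4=0.75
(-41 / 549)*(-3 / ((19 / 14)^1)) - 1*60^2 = -12516626 / 3477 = -3599.83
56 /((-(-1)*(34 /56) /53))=83104 /17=4888.47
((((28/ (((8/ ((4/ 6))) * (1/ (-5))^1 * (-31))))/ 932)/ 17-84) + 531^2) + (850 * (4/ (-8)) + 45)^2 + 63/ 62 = 628117246577/ 1473492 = 426278.02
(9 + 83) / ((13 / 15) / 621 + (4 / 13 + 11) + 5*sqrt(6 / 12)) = 30513907541520 / 3384318097727 - 6745439551500*sqrt(2) / 3384318097727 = 6.20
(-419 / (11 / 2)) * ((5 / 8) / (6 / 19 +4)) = -39805 / 3608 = -11.03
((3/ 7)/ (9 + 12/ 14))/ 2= 1/ 46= 0.02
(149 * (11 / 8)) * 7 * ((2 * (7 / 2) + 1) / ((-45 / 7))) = -80311 / 45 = -1784.69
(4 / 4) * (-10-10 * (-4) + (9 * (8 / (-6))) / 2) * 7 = 168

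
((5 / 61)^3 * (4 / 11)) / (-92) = -125 / 57426193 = -0.00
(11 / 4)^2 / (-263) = -121 / 4208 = -0.03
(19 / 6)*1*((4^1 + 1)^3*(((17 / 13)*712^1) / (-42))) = -7186750 / 819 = -8775.03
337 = 337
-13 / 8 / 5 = -13 / 40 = -0.32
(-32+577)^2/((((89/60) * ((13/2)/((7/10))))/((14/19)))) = 349301400/21983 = 15889.61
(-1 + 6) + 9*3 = 32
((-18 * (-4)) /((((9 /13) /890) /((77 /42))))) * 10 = 5090800 /3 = 1696933.33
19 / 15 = 1.27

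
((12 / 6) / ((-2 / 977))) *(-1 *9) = 8793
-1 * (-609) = 609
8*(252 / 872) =252 / 109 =2.31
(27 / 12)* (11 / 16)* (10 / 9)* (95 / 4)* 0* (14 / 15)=0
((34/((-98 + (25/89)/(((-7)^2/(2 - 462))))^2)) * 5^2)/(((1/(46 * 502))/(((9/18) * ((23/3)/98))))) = 21902536708675/288920848326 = 75.81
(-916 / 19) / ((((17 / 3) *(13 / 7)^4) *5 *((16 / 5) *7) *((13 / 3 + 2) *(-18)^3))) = 78547 / 454322797344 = 0.00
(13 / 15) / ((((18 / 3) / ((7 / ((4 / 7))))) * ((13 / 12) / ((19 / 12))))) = 931 / 360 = 2.59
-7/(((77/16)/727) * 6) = -5816/33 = -176.24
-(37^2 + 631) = -2000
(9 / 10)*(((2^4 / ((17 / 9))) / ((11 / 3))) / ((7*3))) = 648 / 6545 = 0.10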